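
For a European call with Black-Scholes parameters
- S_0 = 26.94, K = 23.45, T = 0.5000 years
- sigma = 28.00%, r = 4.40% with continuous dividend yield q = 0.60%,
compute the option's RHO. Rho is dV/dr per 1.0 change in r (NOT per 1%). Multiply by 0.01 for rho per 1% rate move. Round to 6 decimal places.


d1 = 0.8957107268; d2 = 0.6977208281
phi(d1) = 0.2671119590; exp(-qT) = 0.9970044955; exp(-rT) = 0.9782402351
N(d2) = 0.7573241000
Rho = K*T*exp(-rT)*N(d2) = 23.4500 * 0.5000 * 0.9782402351 * 0.7573241000 = 8.686407

Answer: Rho = 8.686407


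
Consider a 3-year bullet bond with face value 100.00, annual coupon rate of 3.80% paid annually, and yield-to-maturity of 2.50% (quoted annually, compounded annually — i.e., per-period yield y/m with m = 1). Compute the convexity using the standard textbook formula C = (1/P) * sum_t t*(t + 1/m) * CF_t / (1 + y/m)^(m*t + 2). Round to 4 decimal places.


Coupon per period c = face * coupon_rate / m = 3.800000
Periods per year m = 1; per-period yield y/m = 0.025000
Number of cashflows N = 3
Cashflows (t years, CF_t, discount factor 1/(1+y/m)^(m*t), PV):
  t = 1.0000: CF_t = 3.800000, DF = 0.975610, PV = 3.707317
  t = 2.0000: CF_t = 3.800000, DF = 0.951814, PV = 3.616895
  t = 3.0000: CF_t = 103.800000, DF = 0.928599, PV = 96.388619
Price P = sum_t PV_t = 103.712831
Convexity numerator sum_t t*(t + 1/m) * CF_t / (1+y/m)^(m*t + 2):
  t = 1.0000: term = 7.057356
  t = 2.0000: term = 20.655675
  t = 3.0000: term = 1100.928901
Convexity = (1/P) * sum = 1128.641931 / 103.712831 = 10.882375

Answer: Convexity = 10.8824


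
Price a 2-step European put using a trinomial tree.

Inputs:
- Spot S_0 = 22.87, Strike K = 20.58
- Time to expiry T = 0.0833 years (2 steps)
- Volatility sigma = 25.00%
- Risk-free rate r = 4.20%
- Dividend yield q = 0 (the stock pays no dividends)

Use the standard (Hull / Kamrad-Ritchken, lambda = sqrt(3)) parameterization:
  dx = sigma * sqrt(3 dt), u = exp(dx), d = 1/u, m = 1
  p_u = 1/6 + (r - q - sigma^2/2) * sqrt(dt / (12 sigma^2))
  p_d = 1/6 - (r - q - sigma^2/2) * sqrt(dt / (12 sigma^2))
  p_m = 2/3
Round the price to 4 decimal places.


Answer: Price = V(0,0) = 0.0380

Derivation:
dt = T/N = 0.041650; dx = sigma*sqrt(3*dt) = 0.088371
u = exp(dx) = 1.092393; d = 1/u = 0.915421
p_u = 0.169200, p_m = 0.666667, p_d = 0.164133
Discount per step: exp(-r*dt) = 0.998252
Stock lattice S(k, j) with j the centered position index:
  k=0: S(0,+0) = 22.8700
  k=1: S(1,-1) = 20.9357; S(1,+0) = 22.8700; S(1,+1) = 24.9830
  k=2: S(2,-2) = 19.1650; S(2,-1) = 20.9357; S(2,+0) = 22.8700; S(2,+1) = 24.9830; S(2,+2) = 27.2913
Terminal payoffs V(N, j) = max(K - S_T, 0):
  V(2,-2) = 1.415020; V(2,-1) = 0.000000; V(2,+0) = 0.000000; V(2,+1) = 0.000000; V(2,+2) = 0.000000
Backward induction: V(k, j) = exp(-r*dt) * [p_u * V(k+1, j+1) + p_m * V(k+1, j) + p_d * V(k+1, j-1)]
  V(1,-1) = exp(-r*dt) * [p_u*0.000000 + p_m*0.000000 + p_d*1.415020] = 0.231846
  V(1,+0) = exp(-r*dt) * [p_u*0.000000 + p_m*0.000000 + p_d*0.000000] = 0.000000
  V(1,+1) = exp(-r*dt) * [p_u*0.000000 + p_m*0.000000 + p_d*0.000000] = 0.000000
  V(0,+0) = exp(-r*dt) * [p_u*0.000000 + p_m*0.000000 + p_d*0.231846] = 0.037987


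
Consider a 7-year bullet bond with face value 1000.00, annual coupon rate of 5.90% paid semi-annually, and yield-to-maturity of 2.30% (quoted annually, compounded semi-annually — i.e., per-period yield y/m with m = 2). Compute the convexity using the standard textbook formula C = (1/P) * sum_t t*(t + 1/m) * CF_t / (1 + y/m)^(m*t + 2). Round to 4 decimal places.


Coupon per period c = face * coupon_rate / m = 29.500000
Periods per year m = 2; per-period yield y/m = 0.011500
Number of cashflows N = 14
Cashflows (t years, CF_t, discount factor 1/(1+y/m)^(m*t), PV):
  t = 0.5000: CF_t = 29.500000, DF = 0.988631, PV = 29.164607
  t = 1.0000: CF_t = 29.500000, DF = 0.977391, PV = 28.833027
  t = 1.5000: CF_t = 29.500000, DF = 0.966279, PV = 28.505217
  t = 2.0000: CF_t = 29.500000, DF = 0.955293, PV = 28.181134
  t = 2.5000: CF_t = 29.500000, DF = 0.944432, PV = 27.860736
  t = 3.0000: CF_t = 29.500000, DF = 0.933694, PV = 27.543980
  t = 3.5000: CF_t = 29.500000, DF = 0.923079, PV = 27.230825
  t = 4.0000: CF_t = 29.500000, DF = 0.912584, PV = 26.921231
  t = 4.5000: CF_t = 29.500000, DF = 0.902209, PV = 26.615157
  t = 5.0000: CF_t = 29.500000, DF = 0.891951, PV = 26.312563
  t = 5.5000: CF_t = 29.500000, DF = 0.881810, PV = 26.013408
  t = 6.0000: CF_t = 29.500000, DF = 0.871785, PV = 25.717655
  t = 6.5000: CF_t = 29.500000, DF = 0.861873, PV = 25.425265
  t = 7.0000: CF_t = 1029.500000, DF = 0.852075, PV = 877.210722
Price P = sum_t PV_t = 1231.535528
Convexity numerator sum_t t*(t + 1/m) * CF_t / (1+y/m)^(m*t + 2):
  t = 0.5000: term = 14.252609
  t = 1.0000: term = 42.271701
  t = 1.5000: term = 83.582207
  t = 2.0000: term = 137.719900
  t = 2.5000: term = 204.231191
  t = 3.0000: term = 282.672928
  t = 3.5000: term = 372.612198
  t = 4.0000: term = 473.626125
  t = 4.5000: term = 585.301687
  t = 5.0000: term = 707.235520
  t = 5.5000: term = 839.033736
  t = 6.0000: term = 980.311740
  t = 6.5000: term = 1130.694048
  t = 7.0000: term = 45012.326527
Convexity = (1/P) * sum = 50865.872116 / 1231.535528 = 41.302805

Answer: Convexity = 41.3028


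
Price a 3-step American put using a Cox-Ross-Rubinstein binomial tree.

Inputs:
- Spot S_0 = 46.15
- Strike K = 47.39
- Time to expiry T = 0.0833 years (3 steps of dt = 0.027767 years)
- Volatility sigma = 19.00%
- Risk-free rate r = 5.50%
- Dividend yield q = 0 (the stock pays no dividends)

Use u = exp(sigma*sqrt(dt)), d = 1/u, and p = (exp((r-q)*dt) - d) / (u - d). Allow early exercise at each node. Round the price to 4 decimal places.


dt = T/N = 0.027767
u = exp(sigma*sqrt(dt)) = 1.032167; d = 1/u = 0.968836
p = (exp((r-q)*dt) - d) / (u - d) = 0.516218
Discount per step: exp(-r*dt) = 0.998474
Stock lattice S(k, i) with i counting down-moves:
  k=0: S(0,0) = 46.1500
  k=1: S(1,0) = 47.6345; S(1,1) = 44.7118
  k=2: S(2,0) = 49.1668; S(2,1) = 46.1500; S(2,2) = 43.3183
  k=3: S(3,0) = 50.7483; S(3,1) = 47.6345; S(3,2) = 44.7118; S(3,3) = 41.9684
Terminal payoffs V(N, i) = max(K - S_T, 0):
  V(3,0) = 0.000000; V(3,1) = 0.000000; V(3,2) = 2.678237; V(3,3) = 5.421642
Backward induction: V(k, i) = exp(-r*dt) * [p * V(k+1, i) + (1-p) * V(k+1, i+1)]; then take max(V_cont, immediate exercise) for American.
  V(2,0) = exp(-r*dt) * [p*0.000000 + (1-p)*0.000000] = 0.000000; exercise = 0.000000; V(2,0) = max -> 0.000000
  V(2,1) = exp(-r*dt) * [p*0.000000 + (1-p)*2.678237] = 1.293706; exercise = 1.240000; V(2,1) = max -> 1.293706
  V(2,2) = exp(-r*dt) * [p*2.678237 + (1-p)*5.421642] = 3.999334; exercise = 4.071652; V(2,2) = max -> 4.071652
  V(1,0) = exp(-r*dt) * [p*0.000000 + (1-p)*1.293706] = 0.624916; exercise = 0.000000; V(1,0) = max -> 0.624916
  V(1,1) = exp(-r*dt) * [p*1.293706 + (1-p)*4.071652] = 2.633601; exercise = 2.678237; V(1,1) = max -> 2.678237
  V(0,0) = exp(-r*dt) * [p*0.624916 + (1-p)*2.678237] = 1.615806; exercise = 1.240000; V(0,0) = max -> 1.615806

Answer: Price = V(0,0) = 1.6158


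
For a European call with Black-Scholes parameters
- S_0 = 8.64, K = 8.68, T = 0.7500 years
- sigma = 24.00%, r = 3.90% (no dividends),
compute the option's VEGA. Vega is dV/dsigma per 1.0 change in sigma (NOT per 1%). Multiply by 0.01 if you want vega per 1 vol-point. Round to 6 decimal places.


d1 = 0.2224292630; d2 = 0.0145831660
phi(d1) = 0.3891945539; exp(-qT) = 1.0000000000; exp(-rT) = 0.9711736407
Vega = S * exp(-qT) * phi(d1) * sqrt(T) = 8.6400 * 1.0000000000 * 0.3891945539 * 0.8660254038 = 2.912132

Answer: Vega = 2.912132


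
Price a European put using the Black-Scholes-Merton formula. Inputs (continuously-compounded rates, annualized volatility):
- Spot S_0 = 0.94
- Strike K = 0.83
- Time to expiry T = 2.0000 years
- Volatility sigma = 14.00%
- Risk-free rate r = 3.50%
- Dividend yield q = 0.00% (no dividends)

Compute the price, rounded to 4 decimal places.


d1 = (ln(S/K) + (r - q + 0.5*sigma^2) * T) / (sigma * sqrt(T)) = 1.08113685
d2 = d1 - sigma * sqrt(T) = 0.88314695
exp(-rT) = 0.93239382; exp(-qT) = 1.00000000
P = K * exp(-rT) * N(-d2) - S_0 * exp(-qT) * N(-d1)
N(-d1) = 0.13981812; N(-d2) = 0.18857844
P = 0.8300 * 0.93239382 * 0.18857844 - 0.9400 * 1.00000000 * 0.13981812 = 0.0145

Answer: Price = 0.0145


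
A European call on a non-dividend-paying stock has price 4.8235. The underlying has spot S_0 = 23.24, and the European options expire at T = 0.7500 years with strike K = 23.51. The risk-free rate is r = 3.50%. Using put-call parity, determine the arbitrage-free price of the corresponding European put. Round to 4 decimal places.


Answer: Put price = 4.4844

Derivation:
Put-call parity: C - P = S_0 * exp(-qT) - K * exp(-rT).
S_0 * exp(-qT) = 23.2400 * 1.00000000 = 23.24000000
K * exp(-rT) = 23.5100 * 0.97409154 = 22.90089202
P = C - S*exp(-qT) + K*exp(-rT)
P = 4.8235 - 23.24000000 + 22.90089202 = 4.4844


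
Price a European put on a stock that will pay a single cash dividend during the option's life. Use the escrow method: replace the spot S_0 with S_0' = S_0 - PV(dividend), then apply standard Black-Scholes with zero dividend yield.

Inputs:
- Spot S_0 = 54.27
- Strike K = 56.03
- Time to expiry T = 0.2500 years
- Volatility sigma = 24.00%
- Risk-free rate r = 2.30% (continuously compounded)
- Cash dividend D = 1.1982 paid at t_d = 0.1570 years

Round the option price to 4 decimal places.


Answer: Price = 4.1273

Derivation:
PV(D) = D * exp(-r * t_d) = 1.1982 * 0.99639551 = 1.19388110
S_0' = S_0 - PV(D) = 54.2700 - 1.19388110 = 53.07611890
d1 = (ln(S_0'/K) + (r + sigma^2/2)*T) / (sigma*sqrt(T)) = -0.34341811
d2 = d1 - sigma*sqrt(T) = -0.46341811
exp(-rT) = 0.99426650
N(-d1) = 0.63435803; N(-d2) = 0.67846765
P = K * exp(-rT) * N(-d2) - S_0' * N(-d1) = 56.0300 * 0.99426650 * 0.67846765 - 53.07611890 * 0.63435803 = 4.1273


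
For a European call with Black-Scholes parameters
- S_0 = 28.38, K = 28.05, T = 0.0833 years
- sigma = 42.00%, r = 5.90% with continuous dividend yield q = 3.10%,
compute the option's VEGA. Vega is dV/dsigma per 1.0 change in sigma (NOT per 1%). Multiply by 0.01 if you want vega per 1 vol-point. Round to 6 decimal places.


Answer: Vega = 3.209012

Derivation:
d1 = 0.1763374216; d2 = 0.0551181162
phi(d1) = 0.3927877158; exp(-qT) = 0.9974210313; exp(-rT) = 0.9950973574
Vega = S * exp(-qT) * phi(d1) * sqrt(T) = 28.3800 * 0.9974210313 * 0.3927877158 * 0.2886173938 = 3.209012


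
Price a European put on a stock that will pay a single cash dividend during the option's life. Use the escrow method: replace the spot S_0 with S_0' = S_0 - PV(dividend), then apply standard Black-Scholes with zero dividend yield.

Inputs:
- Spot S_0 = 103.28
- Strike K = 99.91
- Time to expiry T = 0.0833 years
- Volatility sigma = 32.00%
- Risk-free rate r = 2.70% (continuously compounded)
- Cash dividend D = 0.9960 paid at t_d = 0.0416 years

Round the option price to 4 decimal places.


PV(D) = D * exp(-r * t_d) = 0.9960 * 0.99887743 = 0.99488192
S_0' = S_0 - PV(D) = 103.2800 - 0.99488192 = 102.28511808
d1 = (ln(S_0'/K) + (r + sigma^2/2)*T) / (sigma*sqrt(T)) = 0.32491619
d2 = d1 - sigma*sqrt(T) = 0.23255862
exp(-rT) = 0.99775343
N(-d1) = 0.37262225; N(-d2) = 0.40805208
P = K * exp(-rT) * N(-d2) - S_0' * N(-d1) = 99.9100 * 0.99775343 * 0.40805208 - 102.28511808 * 0.37262225 = 2.5632

Answer: Price = 2.5632


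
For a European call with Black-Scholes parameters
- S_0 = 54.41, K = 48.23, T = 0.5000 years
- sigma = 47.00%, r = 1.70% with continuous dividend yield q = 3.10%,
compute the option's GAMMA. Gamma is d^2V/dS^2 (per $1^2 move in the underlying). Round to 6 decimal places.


d1 = 0.5078884015; d2 = 0.1755482144
phi(d1) = 0.3506685347; exp(-qT) = 0.9846195068; exp(-rT) = 0.9915360229
Gamma = exp(-qT) * phi(d1) / (S * sigma * sqrt(T)) = 0.9846195068 * 0.3506685347 / (54.4100 * 0.4700 * 0.7071067812) = 0.019094

Answer: Gamma = 0.019094


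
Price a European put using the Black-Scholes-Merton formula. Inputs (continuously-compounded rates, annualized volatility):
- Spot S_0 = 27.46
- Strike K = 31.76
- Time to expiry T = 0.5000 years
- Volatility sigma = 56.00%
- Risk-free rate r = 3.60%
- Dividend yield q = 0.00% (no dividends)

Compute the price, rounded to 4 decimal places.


Answer: Price = 6.7025

Derivation:
d1 = (ln(S/K) + (r - q + 0.5*sigma^2) * T) / (sigma * sqrt(T)) = -0.12393874
d2 = d1 - sigma * sqrt(T) = -0.51991853
exp(-rT) = 0.98216103; exp(-qT) = 1.00000000
P = K * exp(-rT) * N(-d2) - S_0 * exp(-qT) * N(-d1)
N(-d1) = 0.54931811; N(-d2) = 0.69843982
P = 31.7600 * 0.98216103 * 0.69843982 - 27.4600 * 1.00000000 * 0.54931811 = 6.7025


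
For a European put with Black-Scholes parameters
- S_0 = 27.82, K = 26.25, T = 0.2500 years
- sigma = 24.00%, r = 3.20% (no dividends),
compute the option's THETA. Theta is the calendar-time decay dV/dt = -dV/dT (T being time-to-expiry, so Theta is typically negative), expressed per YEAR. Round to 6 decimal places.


d1 = 0.6107433121; d2 = 0.4907433121
phi(d1) = 0.3310644433; exp(-qT) = 1.0000000000; exp(-rT) = 0.9920319148
Theta = -S*exp(-qT)*phi(d1)*sigma/(2*sqrt(T)) + r*K*exp(-rT)*N(-d2) - q*S*exp(-qT)*N(-d1)
N(-d1) = 0.2706847637; N(-d2) = 0.3118040043; sqrt(T) = 0.5000000000
Term 1 = -27.8200 * 1.0000000000 * 0.3310644433 * 0.2400 / (2 * 0.5000000000) = -2.2104510750
Term 2 = 0.0320 * 26.2500 * 0.9920319148 * 0.3118040043 = 0.2598283997
Term 3 = 0 (no dividend yield, q = 0)
Theta = -2.2104510750 + (0.2598283997) + (0.0000000000) = -1.950623

Answer: Theta = -1.950623


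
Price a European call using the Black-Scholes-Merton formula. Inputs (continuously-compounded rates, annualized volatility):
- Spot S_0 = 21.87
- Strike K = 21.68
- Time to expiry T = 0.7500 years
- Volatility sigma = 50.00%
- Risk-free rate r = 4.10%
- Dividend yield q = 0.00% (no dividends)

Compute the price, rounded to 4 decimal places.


Answer: Price = 4.1144

Derivation:
d1 = (ln(S/K) + (r - q + 0.5*sigma^2) * T) / (sigma * sqrt(T)) = 0.30767148
d2 = d1 - sigma * sqrt(T) = -0.12534122
exp(-rT) = 0.96971797; exp(-qT) = 1.00000000
C = S_0 * exp(-qT) * N(d1) - K * exp(-rT) * N(d2)
N(d1) = 0.62083384; N(d2) = 0.45012671
C = 21.8700 * 1.00000000 * 0.62083384 - 21.6800 * 0.96971797 * 0.45012671 = 4.1144


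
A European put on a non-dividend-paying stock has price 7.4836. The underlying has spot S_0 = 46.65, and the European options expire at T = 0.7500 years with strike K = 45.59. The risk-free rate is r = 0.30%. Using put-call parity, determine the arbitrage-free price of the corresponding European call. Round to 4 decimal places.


Answer: Call price = 8.6461

Derivation:
Put-call parity: C - P = S_0 * exp(-qT) - K * exp(-rT).
S_0 * exp(-qT) = 46.6500 * 1.00000000 = 46.65000000
K * exp(-rT) = 45.5900 * 0.99775253 = 45.48753781
C = P + S*exp(-qT) - K*exp(-rT)
C = 7.4836 + 46.65000000 - 45.48753781 = 8.6461


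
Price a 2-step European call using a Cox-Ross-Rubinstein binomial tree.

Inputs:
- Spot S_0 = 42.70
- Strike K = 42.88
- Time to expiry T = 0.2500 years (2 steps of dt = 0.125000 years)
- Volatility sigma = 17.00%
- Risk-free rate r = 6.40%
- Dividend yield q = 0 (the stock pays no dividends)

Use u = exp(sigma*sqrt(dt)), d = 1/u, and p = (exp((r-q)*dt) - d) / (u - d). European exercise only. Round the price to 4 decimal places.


Answer: Price = V(0,0) = 1.5801

Derivation:
dt = T/N = 0.125000
u = exp(sigma*sqrt(dt)) = 1.061947; d = 1/u = 0.941667
p = (exp((r-q)*dt) - d) / (u - d) = 0.551756
Discount per step: exp(-r*dt) = 0.992032
Stock lattice S(k, i) with i counting down-moves:
  k=0: S(0,0) = 42.7000
  k=1: S(1,0) = 45.3451; S(1,1) = 40.2092
  k=2: S(2,0) = 48.1541; S(2,1) = 42.7000; S(2,2) = 37.8636
Terminal payoffs V(N, i) = max(S_T - K, 0):
  V(2,0) = 5.274138; V(2,1) = 0.000000; V(2,2) = 0.000000
Backward induction: V(k, i) = exp(-r*dt) * [p * V(k+1, i) + (1-p) * V(k+1, i+1)].
  V(1,0) = exp(-r*dt) * [p*5.274138 + (1-p)*0.000000] = 2.886852
  V(1,1) = exp(-r*dt) * [p*0.000000 + (1-p)*0.000000] = 0.000000
  V(0,0) = exp(-r*dt) * [p*2.886852 + (1-p)*0.000000] = 1.580147


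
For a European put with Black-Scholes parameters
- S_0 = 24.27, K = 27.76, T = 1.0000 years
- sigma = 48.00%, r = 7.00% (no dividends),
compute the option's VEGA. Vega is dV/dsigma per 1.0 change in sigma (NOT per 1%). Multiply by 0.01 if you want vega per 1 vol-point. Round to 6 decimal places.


d1 = 0.1059268419; d2 = -0.3740731581
phi(d1) = 0.3967103819; exp(-qT) = 1.0000000000; exp(-rT) = 0.9323938199
Vega = S * exp(-qT) * phi(d1) * sqrt(T) = 24.2700 * 1.0000000000 * 0.3967103819 * 1.0000000000 = 9.628161

Answer: Vega = 9.628161


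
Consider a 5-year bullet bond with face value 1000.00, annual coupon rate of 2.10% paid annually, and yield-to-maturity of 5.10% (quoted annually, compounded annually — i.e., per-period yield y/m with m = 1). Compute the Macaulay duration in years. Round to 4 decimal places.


Coupon per period c = face * coupon_rate / m = 21.000000
Periods per year m = 1; per-period yield y/m = 0.051000
Number of cashflows N = 5
Cashflows (t years, CF_t, discount factor 1/(1+y/m)^(m*t), PV):
  t = 1.0000: CF_t = 21.000000, DF = 0.951475, PV = 19.980971
  t = 2.0000: CF_t = 21.000000, DF = 0.905304, PV = 19.011390
  t = 3.0000: CF_t = 21.000000, DF = 0.861374, PV = 18.088858
  t = 4.0000: CF_t = 21.000000, DF = 0.819576, PV = 17.211092
  t = 5.0000: CF_t = 1021.000000, DF = 0.779806, PV = 796.181646
Price P = sum_t PV_t = 870.473957
Macaulay numerator sum_t t * PV_t:
  t * PV_t at t = 1.0000: 19.980971
  t * PV_t at t = 2.0000: 38.022779
  t * PV_t at t = 3.0000: 54.266574
  t * PV_t at t = 4.0000: 68.844369
  t * PV_t at t = 5.0000: 3980.908232
Macaulay duration D = (sum_t t * PV_t) / P = 4162.022924 / 870.473957 = 4.781330

Answer: Macaulay duration = 4.7813 years


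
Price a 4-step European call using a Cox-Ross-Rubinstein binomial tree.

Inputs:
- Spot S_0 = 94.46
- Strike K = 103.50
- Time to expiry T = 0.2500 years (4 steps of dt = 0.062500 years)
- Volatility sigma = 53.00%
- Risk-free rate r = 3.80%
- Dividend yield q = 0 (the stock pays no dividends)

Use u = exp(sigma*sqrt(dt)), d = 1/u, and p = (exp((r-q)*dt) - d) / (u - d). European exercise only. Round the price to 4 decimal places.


Answer: Price = V(0,0) = 7.2856

Derivation:
dt = T/N = 0.062500
u = exp(sigma*sqrt(dt)) = 1.141679; d = 1/u = 0.875903
p = (exp((r-q)*dt) - d) / (u - d) = 0.475870
Discount per step: exp(-r*dt) = 0.997628
Stock lattice S(k, i) with i counting down-moves:
  k=0: S(0,0) = 94.4600
  k=1: S(1,0) = 107.8430; S(1,1) = 82.7378
  k=2: S(2,0) = 123.1221; S(2,1) = 94.4600; S(2,2) = 72.4703
  k=3: S(3,0) = 140.5659; S(3,1) = 107.8430; S(3,2) = 82.7378; S(3,3) = 63.4769
  k=4: S(4,0) = 160.4811; S(4,1) = 123.1221; S(4,2) = 94.4600; S(4,3) = 72.4703; S(4,4) = 55.5996
Terminal payoffs V(N, i) = max(S_T - K, 0):
  V(4,0) = 56.981146; V(4,1) = 19.622090; V(4,2) = 0.000000; V(4,3) = 0.000000; V(4,4) = 0.000000
Backward induction: V(k, i) = exp(-r*dt) * [p * V(k+1, i) + (1-p) * V(k+1, i+1)].
  V(3,0) = exp(-r*dt) * [p*56.981146 + (1-p)*19.622090] = 37.311427
  V(3,1) = exp(-r*dt) * [p*19.622090 + (1-p)*0.000000] = 9.315415
  V(3,2) = exp(-r*dt) * [p*0.000000 + (1-p)*0.000000] = 0.000000
  V(3,3) = exp(-r*dt) * [p*0.000000 + (1-p)*0.000000] = 0.000000
  V(2,0) = exp(-r*dt) * [p*37.311427 + (1-p)*9.315415] = 22.584179
  V(2,1) = exp(-r*dt) * [p*9.315415 + (1-p)*0.000000] = 4.422412
  V(2,2) = exp(-r*dt) * [p*0.000000 + (1-p)*0.000000] = 0.000000
  V(1,0) = exp(-r*dt) * [p*22.584179 + (1-p)*4.422412] = 13.034061
  V(1,1) = exp(-r*dt) * [p*4.422412 + (1-p)*0.000000] = 2.099501
  V(0,0) = exp(-r*dt) * [p*13.034061 + (1-p)*2.099501] = 7.285607


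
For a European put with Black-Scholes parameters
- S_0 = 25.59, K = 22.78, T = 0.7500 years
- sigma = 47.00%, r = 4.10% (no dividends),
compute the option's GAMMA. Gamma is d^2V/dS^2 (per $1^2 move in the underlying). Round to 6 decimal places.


d1 = 0.5648357529; d2 = 0.1578038131
phi(d1) = 0.3401195019; exp(-qT) = 1.0000000000; exp(-rT) = 0.9697179723
Gamma = exp(-qT) * phi(d1) / (S * sigma * sqrt(T)) = 1.0000000000 * 0.3401195019 / (25.5900 * 0.4700 * 0.8660254038) = 0.032654

Answer: Gamma = 0.032654


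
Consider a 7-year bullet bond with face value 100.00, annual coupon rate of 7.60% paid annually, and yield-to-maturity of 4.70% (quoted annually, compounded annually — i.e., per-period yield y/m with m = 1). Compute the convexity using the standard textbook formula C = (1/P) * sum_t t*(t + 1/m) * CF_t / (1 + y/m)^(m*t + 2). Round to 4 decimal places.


Coupon per period c = face * coupon_rate / m = 7.600000
Periods per year m = 1; per-period yield y/m = 0.047000
Number of cashflows N = 7
Cashflows (t years, CF_t, discount factor 1/(1+y/m)^(m*t), PV):
  t = 1.0000: CF_t = 7.600000, DF = 0.955110, PV = 7.258835
  t = 2.0000: CF_t = 7.600000, DF = 0.912235, PV = 6.932984
  t = 3.0000: CF_t = 7.600000, DF = 0.871284, PV = 6.621762
  t = 4.0000: CF_t = 7.600000, DF = 0.832172, PV = 6.324510
  t = 5.0000: CF_t = 7.600000, DF = 0.794816, PV = 6.040601
  t = 6.0000: CF_t = 7.600000, DF = 0.759137, PV = 5.769438
  t = 7.0000: CF_t = 107.600000, DF = 0.725059, PV = 78.016327
Price P = sum_t PV_t = 116.964457
Convexity numerator sum_t t*(t + 1/m) * CF_t / (1+y/m)^(m*t + 2):
  t = 1.0000: term = 13.243523
  t = 2.0000: term = 37.947058
  t = 3.0000: term = 72.487218
  t = 4.0000: term = 115.388758
  t = 5.0000: term = 165.313407
  t = 6.0000: term = 221.049445
  t = 7.0000: term = 3985.475679
Convexity = (1/P) * sum = 4610.905088 / 116.964457 = 39.421421

Answer: Convexity = 39.4214


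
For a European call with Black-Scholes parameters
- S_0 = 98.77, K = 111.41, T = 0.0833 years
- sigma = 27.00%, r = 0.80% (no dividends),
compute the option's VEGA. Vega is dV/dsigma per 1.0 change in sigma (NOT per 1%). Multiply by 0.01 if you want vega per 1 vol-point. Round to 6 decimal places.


d1 = -1.4978241817; d2 = -1.5757508780
phi(d1) = 0.1299406888; exp(-qT) = 1.0000000000; exp(-rT) = 0.9993338220
Vega = S * exp(-qT) * phi(d1) * sqrt(T) = 98.7700 * 1.0000000000 * 0.1299406888 * 0.2886173938 = 3.704185

Answer: Vega = 3.704185


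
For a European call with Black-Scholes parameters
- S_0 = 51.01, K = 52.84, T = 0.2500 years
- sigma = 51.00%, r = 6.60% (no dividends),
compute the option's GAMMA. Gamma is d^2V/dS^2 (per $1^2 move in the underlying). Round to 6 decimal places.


d1 = 0.0539831854; d2 = -0.2010168146
phi(d1) = 0.3983614080; exp(-qT) = 1.0000000000; exp(-rT) = 0.9836353794
Gamma = exp(-qT) * phi(d1) / (S * sigma * sqrt(T)) = 1.0000000000 * 0.3983614080 / (51.0100 * 0.5100 * 0.5000000000) = 0.030625

Answer: Gamma = 0.030625


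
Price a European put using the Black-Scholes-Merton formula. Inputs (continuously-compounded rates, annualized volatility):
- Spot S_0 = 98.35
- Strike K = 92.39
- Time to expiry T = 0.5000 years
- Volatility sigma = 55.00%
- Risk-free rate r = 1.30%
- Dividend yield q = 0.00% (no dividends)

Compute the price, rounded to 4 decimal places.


d1 = (ln(S/K) + (r - q + 0.5*sigma^2) * T) / (sigma * sqrt(T)) = 0.37190936
d2 = d1 - sigma * sqrt(T) = -0.01699937
exp(-rT) = 0.99352108; exp(-qT) = 1.00000000
P = K * exp(-rT) * N(-d2) - S_0 * exp(-qT) * N(-d1)
N(-d1) = 0.35498017; N(-d2) = 0.50678144
P = 92.3900 * 0.99352108 * 0.50678144 - 98.3500 * 1.00000000 * 0.35498017 = 11.6059

Answer: Price = 11.6059


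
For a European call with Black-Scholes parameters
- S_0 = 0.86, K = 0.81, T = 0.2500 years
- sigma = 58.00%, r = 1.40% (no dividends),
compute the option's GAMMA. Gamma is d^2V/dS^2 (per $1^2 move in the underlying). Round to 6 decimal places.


Answer: Gamma = 1.497281

Derivation:
d1 = 0.3636142813; d2 = 0.0736142813
phi(d1) = 0.3734219722; exp(-qT) = 1.0000000000; exp(-rT) = 0.9965061179
Gamma = exp(-qT) * phi(d1) / (S * sigma * sqrt(T)) = 1.0000000000 * 0.3734219722 / (0.8600 * 0.5800 * 0.5000000000) = 1.497281


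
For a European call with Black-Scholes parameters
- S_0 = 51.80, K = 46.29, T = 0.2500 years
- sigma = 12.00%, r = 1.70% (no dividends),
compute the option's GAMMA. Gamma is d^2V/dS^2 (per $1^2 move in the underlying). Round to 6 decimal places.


Answer: Gamma = 0.018248

Derivation:
d1 = 1.9752365704; d2 = 1.9152365704
phi(d1) = 0.0567149016; exp(-qT) = 1.0000000000; exp(-rT) = 0.9957590185
Gamma = exp(-qT) * phi(d1) / (S * sigma * sqrt(T)) = 1.0000000000 * 0.0567149016 / (51.8000 * 0.1200 * 0.5000000000) = 0.018248


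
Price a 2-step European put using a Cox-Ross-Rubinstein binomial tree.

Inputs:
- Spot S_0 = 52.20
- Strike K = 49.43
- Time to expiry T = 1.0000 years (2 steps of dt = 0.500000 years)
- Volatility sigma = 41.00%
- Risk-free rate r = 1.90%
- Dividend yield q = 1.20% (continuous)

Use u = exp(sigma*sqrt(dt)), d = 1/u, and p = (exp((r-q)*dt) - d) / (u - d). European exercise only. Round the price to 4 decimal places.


Answer: Price = V(0,0) = 6.3491

Derivation:
dt = T/N = 0.500000
u = exp(sigma*sqrt(dt)) = 1.336312; d = 1/u = 0.748328
p = (exp((r-q)*dt) - d) / (u - d) = 0.433988
Discount per step: exp(-r*dt) = 0.990545
Stock lattice S(k, i) with i counting down-moves:
  k=0: S(0,0) = 52.2000
  k=1: S(1,0) = 69.7555; S(1,1) = 39.0627
  k=2: S(2,0) = 93.2151; S(2,1) = 52.2000; S(2,2) = 29.2317
Terminal payoffs V(N, i) = max(K - S_T, 0):
  V(2,0) = 0.000000; V(2,1) = 0.000000; V(2,2) = 20.198265
Backward induction: V(k, i) = exp(-r*dt) * [p * V(k+1, i) + (1-p) * V(k+1, i+1)].
  V(1,0) = exp(-r*dt) * [p*0.000000 + (1-p)*0.000000] = 0.000000
  V(1,1) = exp(-r*dt) * [p*0.000000 + (1-p)*20.198265] = 11.324367
  V(0,0) = exp(-r*dt) * [p*0.000000 + (1-p)*11.324367] = 6.349124


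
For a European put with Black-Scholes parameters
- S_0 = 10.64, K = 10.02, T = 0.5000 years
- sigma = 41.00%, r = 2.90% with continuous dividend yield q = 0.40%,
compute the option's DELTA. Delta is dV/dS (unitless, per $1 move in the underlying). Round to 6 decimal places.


Answer: Delta = -0.345670

Derivation:
d1 = 0.3951602030; d2 = 0.1052464227
phi(d1) = 0.3689794505; exp(-qT) = 0.9980019987; exp(-rT) = 0.9856046187
N(-d1) = 0.3463623305
Delta = -exp(-qT) * N(-d1) = -0.9980019987 * 0.3463623305 = -0.345670


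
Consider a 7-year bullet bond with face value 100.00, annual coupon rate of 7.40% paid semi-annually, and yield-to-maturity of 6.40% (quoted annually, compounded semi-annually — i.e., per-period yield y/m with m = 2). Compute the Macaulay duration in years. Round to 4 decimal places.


Coupon per period c = face * coupon_rate / m = 3.700000
Periods per year m = 2; per-period yield y/m = 0.032000
Number of cashflows N = 14
Cashflows (t years, CF_t, discount factor 1/(1+y/m)^(m*t), PV):
  t = 0.5000: CF_t = 3.700000, DF = 0.968992, PV = 3.585271
  t = 1.0000: CF_t = 3.700000, DF = 0.938946, PV = 3.474100
  t = 1.5000: CF_t = 3.700000, DF = 0.909831, PV = 3.366376
  t = 2.0000: CF_t = 3.700000, DF = 0.881620, PV = 3.261992
  t = 2.5000: CF_t = 3.700000, DF = 0.854283, PV = 3.160845
  t = 3.0000: CF_t = 3.700000, DF = 0.827793, PV = 3.062835
  t = 3.5000: CF_t = 3.700000, DF = 0.802125, PV = 2.967863
  t = 4.0000: CF_t = 3.700000, DF = 0.777253, PV = 2.875836
  t = 4.5000: CF_t = 3.700000, DF = 0.753152, PV = 2.786663
  t = 5.0000: CF_t = 3.700000, DF = 0.729799, PV = 2.700255
  t = 5.5000: CF_t = 3.700000, DF = 0.707169, PV = 2.616526
  t = 6.0000: CF_t = 3.700000, DF = 0.685241, PV = 2.535393
  t = 6.5000: CF_t = 3.700000, DF = 0.663994, PV = 2.456777
  t = 7.0000: CF_t = 103.700000, DF = 0.643405, PV = 66.721069
Price P = sum_t PV_t = 105.571801
Macaulay numerator sum_t t * PV_t:
  t * PV_t at t = 0.5000: 1.792636
  t * PV_t at t = 1.0000: 3.474100
  t * PV_t at t = 1.5000: 5.049564
  t * PV_t at t = 2.0000: 6.523985
  t * PV_t at t = 2.5000: 7.902113
  t * PV_t at t = 3.0000: 9.188504
  t * PV_t at t = 3.5000: 10.387520
  t * PV_t at t = 4.0000: 11.503345
  t * PV_t at t = 4.5000: 12.539983
  t * PV_t at t = 5.0000: 13.501274
  t * PV_t at t = 5.5000: 14.390893
  t * PV_t at t = 6.0000: 15.212360
  t * PV_t at t = 6.5000: 15.969048
  t * PV_t at t = 7.0000: 467.047481
Macaulay duration D = (sum_t t * PV_t) / P = 594.482806 / 105.571801 = 5.631076

Answer: Macaulay duration = 5.6311 years


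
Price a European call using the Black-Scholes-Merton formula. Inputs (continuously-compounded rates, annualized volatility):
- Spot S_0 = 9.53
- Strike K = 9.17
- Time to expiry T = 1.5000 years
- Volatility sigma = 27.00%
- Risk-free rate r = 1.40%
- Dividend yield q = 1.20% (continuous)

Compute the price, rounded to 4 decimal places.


d1 = (ln(S/K) + (r - q + 0.5*sigma^2) * T) / (sigma * sqrt(T)) = 0.29086158
d2 = d1 - sigma * sqrt(T) = -0.03981954
exp(-rT) = 0.97921896; exp(-qT) = 0.98216103
C = S_0 * exp(-qT) * N(d1) - K * exp(-rT) * N(d2)
N(d1) = 0.61442141; N(d2) = 0.48411850
C = 9.5300 * 0.98216103 * 0.61442141 - 9.1700 * 0.97921896 * 0.48411850 = 1.4039

Answer: Price = 1.4039


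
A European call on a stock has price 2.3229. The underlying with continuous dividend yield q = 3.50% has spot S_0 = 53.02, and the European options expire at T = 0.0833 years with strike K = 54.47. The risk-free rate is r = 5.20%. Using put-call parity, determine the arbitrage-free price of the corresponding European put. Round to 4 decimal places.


Answer: Put price = 3.6918

Derivation:
Put-call parity: C - P = S_0 * exp(-qT) - K * exp(-rT).
S_0 * exp(-qT) = 53.0200 * 0.99708875 = 52.86564531
K * exp(-rT) = 54.4700 * 0.99567777 = 54.23456801
P = C - S*exp(-qT) + K*exp(-rT)
P = 2.3229 - 52.86564531 + 54.23456801 = 3.6918


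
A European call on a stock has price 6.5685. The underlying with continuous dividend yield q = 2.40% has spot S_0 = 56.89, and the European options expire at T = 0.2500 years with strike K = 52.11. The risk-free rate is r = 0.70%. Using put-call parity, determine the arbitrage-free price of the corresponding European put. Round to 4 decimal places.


Put-call parity: C - P = S_0 * exp(-qT) - K * exp(-rT).
S_0 * exp(-qT) = 56.8900 * 0.99401796 = 56.54968198
K * exp(-rT) = 52.1100 * 0.99825153 = 52.01888725
P = C - S*exp(-qT) + K*exp(-rT)
P = 6.5685 - 56.54968198 + 52.01888725 = 2.0377

Answer: Put price = 2.0377


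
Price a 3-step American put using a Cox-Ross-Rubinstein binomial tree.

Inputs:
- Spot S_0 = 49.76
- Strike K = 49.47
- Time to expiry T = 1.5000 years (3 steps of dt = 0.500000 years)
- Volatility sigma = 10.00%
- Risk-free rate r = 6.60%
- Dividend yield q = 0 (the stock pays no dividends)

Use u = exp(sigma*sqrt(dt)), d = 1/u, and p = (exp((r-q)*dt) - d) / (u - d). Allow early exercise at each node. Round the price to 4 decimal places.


dt = T/N = 0.500000
u = exp(sigma*sqrt(dt)) = 1.073271; d = 1/u = 0.931731
p = (exp((r-q)*dt) - d) / (u - d) = 0.719370
Discount per step: exp(-r*dt) = 0.967539
Stock lattice S(k, i) with i counting down-moves:
  k=0: S(0,0) = 49.7600
  k=1: S(1,0) = 53.4059; S(1,1) = 46.3630
  k=2: S(2,0) = 57.3190; S(2,1) = 49.7600; S(2,2) = 43.1978
  k=3: S(3,0) = 61.5188; S(3,1) = 53.4059; S(3,2) = 46.3630; S(3,3) = 40.2488
Terminal payoffs V(N, i) = max(K - S_T, 0):
  V(3,0) = 0.000000; V(3,1) = 0.000000; V(3,2) = 3.107044; V(3,3) = 9.221231
Backward induction: V(k, i) = exp(-r*dt) * [p * V(k+1, i) + (1-p) * V(k+1, i+1)]; then take max(V_cont, immediate exercise) for American.
  V(2,0) = exp(-r*dt) * [p*0.000000 + (1-p)*0.000000] = 0.000000; exercise = 0.000000; V(2,0) = max -> 0.000000
  V(2,1) = exp(-r*dt) * [p*0.000000 + (1-p)*3.107044] = 0.843625; exercise = 0.000000; V(2,1) = max -> 0.843625
  V(2,2) = exp(-r*dt) * [p*3.107044 + (1-p)*9.221231] = 4.666310; exercise = 6.272177; V(2,2) = max -> 6.272177
  V(1,0) = exp(-r*dt) * [p*0.000000 + (1-p)*0.843625] = 0.229061; exercise = 0.000000; V(1,0) = max -> 0.229061
  V(1,1) = exp(-r*dt) * [p*0.843625 + (1-p)*6.272177] = 2.290201; exercise = 3.107044; V(1,1) = max -> 3.107044
  V(0,0) = exp(-r*dt) * [p*0.229061 + (1-p)*3.107044] = 1.003056; exercise = 0.000000; V(0,0) = max -> 1.003056

Answer: Price = V(0,0) = 1.0031


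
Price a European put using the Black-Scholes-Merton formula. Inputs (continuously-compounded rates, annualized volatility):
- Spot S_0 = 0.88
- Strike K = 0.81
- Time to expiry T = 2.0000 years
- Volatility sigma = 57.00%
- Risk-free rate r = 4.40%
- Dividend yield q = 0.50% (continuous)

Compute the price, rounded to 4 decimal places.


Answer: Price = 0.1925

Derivation:
d1 = (ln(S/K) + (r - q + 0.5*sigma^2) * T) / (sigma * sqrt(T)) = 0.60263816
d2 = d1 - sigma * sqrt(T) = -0.20346358
exp(-rT) = 0.91576088; exp(-qT) = 0.99004983
P = K * exp(-rT) * N(-d2) - S_0 * exp(-qT) * N(-d1)
N(-d1) = 0.27337472; N(-d2) = 0.58061364
P = 0.8100 * 0.91576088 * 0.58061364 - 0.8800 * 0.99004983 * 0.27337472 = 0.1925


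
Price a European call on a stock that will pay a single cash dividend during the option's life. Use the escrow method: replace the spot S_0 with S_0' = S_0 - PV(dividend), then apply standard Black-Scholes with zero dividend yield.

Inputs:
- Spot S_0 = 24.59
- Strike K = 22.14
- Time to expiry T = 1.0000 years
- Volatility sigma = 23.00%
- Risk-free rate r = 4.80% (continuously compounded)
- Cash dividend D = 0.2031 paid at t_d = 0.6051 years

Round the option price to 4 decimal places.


Answer: Price = 4.1253

Derivation:
PV(D) = D * exp(-r * t_d) = 0.2031 * 0.97137295 = 0.19728585
S_0' = S_0 - PV(D) = 24.5900 - 0.19728585 = 24.39271415
d1 = (ln(S_0'/K) + (r + sigma^2/2)*T) / (sigma*sqrt(T)) = 0.74499374
d2 = d1 - sigma*sqrt(T) = 0.51499374
exp(-rT) = 0.95313379
N(d1) = 0.77186225; N(d2) = 0.69672130
C = S_0' * N(d1) - K * exp(-rT) * N(d2) = 24.39271415 * 0.77186225 - 22.1400 * 0.95313379 * 0.69672130 = 4.1253


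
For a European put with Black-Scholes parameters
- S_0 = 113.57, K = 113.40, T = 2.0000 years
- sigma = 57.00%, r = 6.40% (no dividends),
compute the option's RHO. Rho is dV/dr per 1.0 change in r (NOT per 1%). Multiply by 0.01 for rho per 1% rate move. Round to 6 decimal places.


Answer: Rho = -118.885609

Derivation:
d1 = 0.5636980773; d2 = -0.2424036533
phi(d1) = 0.3403379126; exp(-qT) = 1.0000000000; exp(-rT) = 0.8798533791
N(-d2) = 0.5957662981
Rho = -K*T*exp(-rT)*N(-d2) = -113.4000 * 2.0000 * 0.8798533791 * 0.5957662981 = -118.885609


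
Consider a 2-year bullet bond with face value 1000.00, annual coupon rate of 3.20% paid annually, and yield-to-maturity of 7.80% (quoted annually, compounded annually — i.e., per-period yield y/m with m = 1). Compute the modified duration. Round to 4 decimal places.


Answer: Modified duration = 1.8253

Derivation:
Coupon per period c = face * coupon_rate / m = 32.000000
Periods per year m = 1; per-period yield y/m = 0.078000
Number of cashflows N = 2
Cashflows (t years, CF_t, discount factor 1/(1+y/m)^(m*t), PV):
  t = 1.0000: CF_t = 32.000000, DF = 0.927644, PV = 29.684601
  t = 2.0000: CF_t = 1032.000000, DF = 0.860523, PV = 888.059727
Price P = sum_t PV_t = 917.744328
First compute Macaulay numerator sum_t t * PV_t:
  t * PV_t at t = 1.0000: 29.684601
  t * PV_t at t = 2.0000: 1776.119454
Macaulay duration D = 1805.804055 / 917.744328 = 1.967655
Modified duration = D / (1 + y/m) = 1.967655 / (1 + 0.078000) = 1.825283


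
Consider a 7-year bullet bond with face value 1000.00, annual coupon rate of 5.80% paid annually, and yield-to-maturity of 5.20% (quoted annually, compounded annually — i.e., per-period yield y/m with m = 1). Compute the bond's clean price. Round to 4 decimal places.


Answer: Price = 1034.4680

Derivation:
Coupon per period c = face * coupon_rate / m = 58.000000
Periods per year m = 1; per-period yield y/m = 0.052000
Number of cashflows N = 7
Cashflows (t years, CF_t, discount factor 1/(1+y/m)^(m*t), PV):
  t = 1.0000: CF_t = 58.000000, DF = 0.950570, PV = 55.133080
  t = 2.0000: CF_t = 58.000000, DF = 0.903584, PV = 52.407871
  t = 3.0000: CF_t = 58.000000, DF = 0.858920, PV = 49.817367
  t = 4.0000: CF_t = 58.000000, DF = 0.816464, PV = 47.354912
  t = 5.0000: CF_t = 58.000000, DF = 0.776106, PV = 45.014175
  t = 6.0000: CF_t = 58.000000, DF = 0.737744, PV = 42.789140
  t = 7.0000: CF_t = 1058.000000, DF = 0.701277, PV = 741.951452
Price P = sum_t PV_t = 1034.467996


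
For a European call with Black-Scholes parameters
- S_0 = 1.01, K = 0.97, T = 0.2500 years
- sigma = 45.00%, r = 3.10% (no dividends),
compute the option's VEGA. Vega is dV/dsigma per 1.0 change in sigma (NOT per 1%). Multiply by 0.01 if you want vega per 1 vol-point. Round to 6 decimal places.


d1 = 0.3265423926; d2 = 0.1015423926
phi(d1) = 0.3782297362; exp(-qT) = 1.0000000000; exp(-rT) = 0.9922799538
Vega = S * exp(-qT) * phi(d1) * sqrt(T) = 1.0100 * 1.0000000000 * 0.3782297362 * 0.5000000000 = 0.191006

Answer: Vega = 0.191006


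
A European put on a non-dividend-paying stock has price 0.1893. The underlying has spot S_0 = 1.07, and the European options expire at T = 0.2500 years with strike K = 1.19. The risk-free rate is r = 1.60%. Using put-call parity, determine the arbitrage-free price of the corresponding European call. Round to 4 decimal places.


Put-call parity: C - P = S_0 * exp(-qT) - K * exp(-rT).
S_0 * exp(-qT) = 1.0700 * 1.00000000 = 1.07000000
K * exp(-rT) = 1.1900 * 0.99600799 = 1.18524951
C = P + S*exp(-qT) - K*exp(-rT)
C = 0.1893 + 1.07000000 - 1.18524951 = 0.0741

Answer: Call price = 0.0741


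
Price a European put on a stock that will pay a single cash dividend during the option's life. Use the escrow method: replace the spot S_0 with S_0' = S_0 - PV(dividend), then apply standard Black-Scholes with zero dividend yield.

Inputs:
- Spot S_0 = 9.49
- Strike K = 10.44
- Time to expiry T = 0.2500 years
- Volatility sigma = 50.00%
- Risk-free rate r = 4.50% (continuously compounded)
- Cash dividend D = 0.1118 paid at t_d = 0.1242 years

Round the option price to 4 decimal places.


PV(D) = D * exp(-r * t_d) = 0.1118 * 0.99442659 = 0.11117689
S_0' = S_0 - PV(D) = 9.4900 - 0.11117689 = 9.37882311
d1 = (ln(S_0'/K) + (r + sigma^2/2)*T) / (sigma*sqrt(T)) = -0.25876118
d2 = d1 - sigma*sqrt(T) = -0.50876118
exp(-rT) = 0.98881304
N(-d1) = 0.60209025; N(-d2) = 0.69454018
P = K * exp(-rT) * N(-d2) - S_0' * N(-d1) = 10.4400 * 0.98881304 * 0.69454018 - 9.37882311 * 0.60209025 = 1.5230

Answer: Price = 1.5230


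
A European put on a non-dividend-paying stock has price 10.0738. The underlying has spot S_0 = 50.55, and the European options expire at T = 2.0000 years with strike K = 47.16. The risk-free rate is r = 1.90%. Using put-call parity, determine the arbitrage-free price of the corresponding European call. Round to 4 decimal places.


Answer: Call price = 15.2223

Derivation:
Put-call parity: C - P = S_0 * exp(-qT) - K * exp(-rT).
S_0 * exp(-qT) = 50.5500 * 1.00000000 = 50.55000000
K * exp(-rT) = 47.1600 * 0.96271294 = 45.40154229
C = P + S*exp(-qT) - K*exp(-rT)
C = 10.0738 + 50.55000000 - 45.40154229 = 15.2223


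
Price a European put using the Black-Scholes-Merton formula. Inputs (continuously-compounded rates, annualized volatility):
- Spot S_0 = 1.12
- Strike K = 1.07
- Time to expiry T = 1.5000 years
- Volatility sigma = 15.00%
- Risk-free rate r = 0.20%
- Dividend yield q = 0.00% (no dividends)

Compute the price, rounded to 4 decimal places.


Answer: Price = 0.0562

Derivation:
d1 = (ln(S/K) + (r - q + 0.5*sigma^2) * T) / (sigma * sqrt(T)) = 0.35678199
d2 = d1 - sigma * sqrt(T) = 0.17307026
exp(-rT) = 0.99700450; exp(-qT) = 1.00000000
P = K * exp(-rT) * N(-d2) - S_0 * exp(-qT) * N(-d1)
N(-d1) = 0.36062751; N(-d2) = 0.43129810
P = 1.0700 * 0.99700450 * 0.43129810 - 1.1200 * 1.00000000 * 0.36062751 = 0.0562


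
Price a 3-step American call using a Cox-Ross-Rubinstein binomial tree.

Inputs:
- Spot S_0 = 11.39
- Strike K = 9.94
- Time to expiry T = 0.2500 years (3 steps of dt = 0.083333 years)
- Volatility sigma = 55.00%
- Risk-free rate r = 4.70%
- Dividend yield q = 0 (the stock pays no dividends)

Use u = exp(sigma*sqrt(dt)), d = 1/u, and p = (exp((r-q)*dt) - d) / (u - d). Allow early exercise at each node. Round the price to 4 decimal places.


Answer: Price = V(0,0) = 2.0680

Derivation:
dt = T/N = 0.083333
u = exp(sigma*sqrt(dt)) = 1.172070; d = 1/u = 0.853191
p = (exp((r-q)*dt) - d) / (u - d) = 0.472697
Discount per step: exp(-r*dt) = 0.996091
Stock lattice S(k, i) with i counting down-moves:
  k=0: S(0,0) = 11.3900
  k=1: S(1,0) = 13.3499; S(1,1) = 9.7179
  k=2: S(2,0) = 15.6470; S(2,1) = 11.3900; S(2,2) = 8.2912
  k=3: S(3,0) = 18.3394; S(3,1) = 13.3499; S(3,2) = 9.7179; S(3,3) = 7.0740
Terminal payoffs V(N, i) = max(S_T - K, 0):
  V(3,0) = 8.399363; V(3,1) = 3.409876; V(3,2) = 0.000000; V(3,3) = 0.000000
Backward induction: V(k, i) = exp(-r*dt) * [p * V(k+1, i) + (1-p) * V(k+1, i+1)]; then take max(V_cont, immediate exercise) for American.
  V(2,0) = exp(-r*dt) * [p*8.399363 + (1-p)*3.409876] = 5.745843; exercise = 5.706988; V(2,0) = max -> 5.745843
  V(2,1) = exp(-r*dt) * [p*3.409876 + (1-p)*0.000000] = 1.605538; exercise = 1.450000; V(2,1) = max -> 1.605538
  V(2,2) = exp(-r*dt) * [p*0.000000 + (1-p)*0.000000] = 0.000000; exercise = 0.000000; V(2,2) = max -> 0.000000
  V(1,0) = exp(-r*dt) * [p*5.745843 + (1-p)*1.605538] = 3.548722; exercise = 3.409876; V(1,0) = max -> 3.548722
  V(1,1) = exp(-r*dt) * [p*1.605538 + (1-p)*0.000000] = 0.755966; exercise = 0.000000; V(1,1) = max -> 0.755966
  V(0,0) = exp(-r*dt) * [p*3.548722 + (1-p)*0.755966] = 2.067978; exercise = 1.450000; V(0,0) = max -> 2.067978
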